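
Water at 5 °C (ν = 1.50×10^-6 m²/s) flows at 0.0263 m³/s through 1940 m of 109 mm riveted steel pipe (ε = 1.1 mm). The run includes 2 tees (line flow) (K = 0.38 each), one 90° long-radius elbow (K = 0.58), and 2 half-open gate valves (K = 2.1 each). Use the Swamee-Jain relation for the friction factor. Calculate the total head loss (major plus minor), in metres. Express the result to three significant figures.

H_L ≈ 279 m

V = 4Q/(πD²) = 2.818 m/s; V²/2g = 0.4049 m
Re = 2.05×10^5, ε/D = 0.0101 → f = 0.03847 (Swamee-Jain)
Major: h_f = f(L/D)·V²/2g = 0.03847·17798·0.4049 = 277.2 m
Minor: ΣK = 5.54; h_m = ΣK·V²/2g = 2.243 m
Total H_L = 277.2 + 2.243 = 279.4 m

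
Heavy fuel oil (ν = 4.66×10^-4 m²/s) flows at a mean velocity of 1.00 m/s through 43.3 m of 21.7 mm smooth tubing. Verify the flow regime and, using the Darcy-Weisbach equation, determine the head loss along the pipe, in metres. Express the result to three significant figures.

h_f ≈ 140 m

Re = VD/ν = 1.00·0.02170/4.66×10^-4 = 46.6 → laminar (Re < 2300)
f = 64/Re = 1.374
h_f = f(L/D)V²/(2g) = 1.374·(43.3/0.02170)·1.00²/(2·9.81) = 139.8 m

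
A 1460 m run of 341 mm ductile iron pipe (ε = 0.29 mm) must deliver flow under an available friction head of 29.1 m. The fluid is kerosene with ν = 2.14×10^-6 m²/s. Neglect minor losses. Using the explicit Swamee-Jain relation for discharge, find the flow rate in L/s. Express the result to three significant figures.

Q ≈ 238 L/s

Swamee-Jain (Type II): Q = -0.965·√(gD⁵h_f/L)·ln[ε/(3.7D) + √(3.17ν²L/(gD³h_f))]
√(gD⁵h_f/L) = √(9.81·0.341⁵·29.1/1460) = 0.03003
ε/(3.7D) = 2.30×10^-4; √(3.17ν²L/(gD³h_f)) = 4.33×10^-5
Q = -0.965·0.03003·ln(2.731×10^-4) = 0.2378 m³/s
Check: V = 2.60 m/s, Re = 4.15×10^5, f = 0.01981, h_f = 29.3 m ≈ 29.1 m ✓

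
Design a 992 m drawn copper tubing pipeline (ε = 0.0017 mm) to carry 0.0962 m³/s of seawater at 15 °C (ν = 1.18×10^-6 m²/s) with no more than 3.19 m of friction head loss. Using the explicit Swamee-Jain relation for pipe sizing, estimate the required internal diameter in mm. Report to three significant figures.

Swamee-Jain (Type III): D = 0.66·[ε^1.25·(LQ²/(gh_f))^4.75 + ν·Q^9.4·(L/(gh_f))^5.2]^0.04
LQ²/(gh_f) = 0.2934; L/(gh_f) = 31.70
Term 1 = ε^1.25·(…)^4.75 = 1.81×10^-10; Term 2 = ν·Q^9.4·(…)^5.2 = 2.09×10^-8
D = 0.66·(1.81×10^-10 + 2.09×10^-8)^0.04 = 0.3254 m = 325 mm
Check: V = 1.16 m/s, Re = 3.19×10^5, f = 0.01427, h_f = 2.97 m ≈ 3.19 m ✓

D ≈ 325 mm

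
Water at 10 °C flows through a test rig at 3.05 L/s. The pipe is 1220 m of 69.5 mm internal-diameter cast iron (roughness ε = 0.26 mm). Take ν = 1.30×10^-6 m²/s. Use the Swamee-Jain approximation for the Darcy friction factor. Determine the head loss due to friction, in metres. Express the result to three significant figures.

h_f ≈ 17.7 m

V = 4Q/(πD²) = 4·0.00305/(π·0.0695²) = 0.8040 m/s
Re = VD/ν = 0.8040·0.0695/1.30×10^-6 = 4.30×10^4 → turbulent
ε/D = 0.26/69.5 = 0.00374
Swamee-Jain: f = 0.03069
h_f = f(L/D)V²/(2g) = 0.03069·(1220/0.0695)·0.8040²/(2·9.81) = 17.75 m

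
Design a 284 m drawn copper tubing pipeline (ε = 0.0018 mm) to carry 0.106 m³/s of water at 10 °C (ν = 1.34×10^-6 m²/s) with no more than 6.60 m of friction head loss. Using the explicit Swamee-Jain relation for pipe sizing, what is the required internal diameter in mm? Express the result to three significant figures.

Swamee-Jain (Type III): D = 0.66·[ε^1.25·(LQ²/(gh_f))^4.75 + ν·Q^9.4·(L/(gh_f))^5.2]^0.04
LQ²/(gh_f) = 0.04929; L/(gh_f) = 4.386
Term 1 = ε^1.25·(…)^4.75 = 4.07×10^-14; Term 2 = ν·Q^9.4·(…)^5.2 = 2.01×10^-12
D = 0.66·(4.07×10^-14 + 2.01×10^-12)^0.04 = 0.2249 m = 225 mm
Check: V = 2.67 m/s, Re = 4.48×10^5, f = 0.01347, h_f = 6.17 m ≈ 6.60 m ✓

D ≈ 225 mm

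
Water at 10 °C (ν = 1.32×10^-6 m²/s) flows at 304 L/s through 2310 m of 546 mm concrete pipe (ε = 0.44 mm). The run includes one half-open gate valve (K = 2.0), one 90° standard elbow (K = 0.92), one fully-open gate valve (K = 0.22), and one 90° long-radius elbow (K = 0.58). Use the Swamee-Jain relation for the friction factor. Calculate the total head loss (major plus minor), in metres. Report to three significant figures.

V = 4Q/(πD²) = 1.298 m/s; V²/2g = 0.08592 m
Re = 5.37×10^5, ε/D = 8.06×10^-4 → f = 0.01941 (Swamee-Jain)
Major: h_f = f(L/D)·V²/2g = 0.01941·4231·0.08592 = 7.056 m
Minor: ΣK = 3.72; h_m = ΣK·V²/2g = 0.3196 m
Total H_L = 7.056 + 0.3196 = 7.376 m

H_L ≈ 7.38 m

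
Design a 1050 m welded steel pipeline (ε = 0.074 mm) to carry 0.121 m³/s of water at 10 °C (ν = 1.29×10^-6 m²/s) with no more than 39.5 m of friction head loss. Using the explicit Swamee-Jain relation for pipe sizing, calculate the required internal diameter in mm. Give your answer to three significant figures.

Swamee-Jain (Type III): D = 0.66·[ε^1.25·(LQ²/(gh_f))^4.75 + ν·Q^9.4·(L/(gh_f))^5.2]^0.04
LQ²/(gh_f) = 0.03967; L/(gh_f) = 2.710
Term 1 = ε^1.25·(…)^4.75 = 1.51×10^-12; Term 2 = ν·Q^9.4·(…)^5.2 = 5.50×10^-13
D = 0.66·(1.51×10^-12 + 5.50×10^-13)^0.04 = 0.2250 m = 225 mm
Check: V = 3.04 m/s, Re = 5.31×10^5, f = 0.01653, h_f = 36.5 m ≈ 39.5 m ✓

D ≈ 225 mm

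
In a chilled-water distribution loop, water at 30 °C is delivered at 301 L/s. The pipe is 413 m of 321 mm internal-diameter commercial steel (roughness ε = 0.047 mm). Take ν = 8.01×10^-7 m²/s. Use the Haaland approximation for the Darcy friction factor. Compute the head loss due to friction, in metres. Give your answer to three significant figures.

h_f ≈ 12.4 m

V = 4Q/(πD²) = 4·0.301/(π·0.321²) = 3.719 m/s
Re = VD/ν = 3.719·0.321/8.01×10^-7 = 1.49×10^6 → turbulent
ε/D = 0.047/321 = 1.46×10^-4
Haaland: f = 0.01365
h_f = f(L/D)V²/(2g) = 0.01365·(413/0.321)·3.719²/(2·9.81) = 12.39 m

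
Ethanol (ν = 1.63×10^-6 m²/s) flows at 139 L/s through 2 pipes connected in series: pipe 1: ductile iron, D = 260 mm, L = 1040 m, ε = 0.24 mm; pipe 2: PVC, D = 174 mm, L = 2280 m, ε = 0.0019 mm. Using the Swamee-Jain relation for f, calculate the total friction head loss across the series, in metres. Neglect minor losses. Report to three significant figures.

Pipe 1: V = 2.618 m/s, Re = 4.18×10^5, ε/D = 9.23×10^-4, f = 0.02014, h_1 = f(L/D)V²/2g = 28.14 m
Pipe 2: V = 5.846 m/s, Re = 6.24×10^5, ε/D = 1.09×10^-5, f = 0.01279, h_2 = f(L/D)V²/2g = 291.8 m
Series → Q common, losses add: H = Σh = 320.0 m

H ≈ 320 m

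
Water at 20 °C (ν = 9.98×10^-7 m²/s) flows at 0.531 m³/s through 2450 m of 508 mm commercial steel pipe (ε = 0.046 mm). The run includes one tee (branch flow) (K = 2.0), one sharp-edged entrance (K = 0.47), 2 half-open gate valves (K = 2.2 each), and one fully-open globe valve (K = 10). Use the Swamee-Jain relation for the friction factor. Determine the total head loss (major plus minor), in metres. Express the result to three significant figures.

H_L ≈ 27.9 m

V = 4Q/(πD²) = 2.620 m/s; V²/2g = 0.3498 m
Re = 1.33×10^6, ε/D = 9.06×10^-5 → f = 0.01306 (Swamee-Jain)
Major: h_f = f(L/D)·V²/2g = 0.01306·4823·0.3498 = 22.03 m
Minor: ΣK = 16.9; h_m = ΣK·V²/2g = 5.902 m
Total H_L = 22.03 + 5.902 = 27.93 m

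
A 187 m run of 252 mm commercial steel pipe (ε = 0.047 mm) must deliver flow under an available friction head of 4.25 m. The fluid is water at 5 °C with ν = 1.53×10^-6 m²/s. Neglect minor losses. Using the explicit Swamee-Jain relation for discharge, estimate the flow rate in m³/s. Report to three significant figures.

Q ≈ 0.134 m³/s

Swamee-Jain (Type II): Q = -0.965·√(gD⁵h_f/L)·ln[ε/(3.7D) + √(3.17ν²L/(gD³h_f))]
√(gD⁵h_f/L) = √(9.81·0.252⁵·4.25/187) = 0.01505
ε/(3.7D) = 5.04×10^-5; √(3.17ν²L/(gD³h_f)) = 4.56×10^-5
Q = -0.965·0.01505·ln(9.601×10^-5) = 0.1344 m³/s
Check: V = 2.69 m/s, Re = 4.44×10^5, f = 0.01555, h_f = 4.27 m ≈ 4.25 m ✓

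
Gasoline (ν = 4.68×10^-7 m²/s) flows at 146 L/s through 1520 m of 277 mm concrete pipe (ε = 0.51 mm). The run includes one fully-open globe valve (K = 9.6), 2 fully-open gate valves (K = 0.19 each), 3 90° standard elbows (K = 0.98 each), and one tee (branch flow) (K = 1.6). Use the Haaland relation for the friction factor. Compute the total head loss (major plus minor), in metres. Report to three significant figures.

V = 4Q/(πD²) = 2.423 m/s; V²/2g = 0.2992 m
Re = 1.43×10^6, ε/D = 0.00184 → f = 0.02308 (Haaland)
Major: h_f = f(L/D)·V²/2g = 0.02308·5487·0.2992 = 37.89 m
Minor: ΣK = 14.5; h_m = ΣK·V²/2g = 4.344 m
Total H_L = 37.89 + 4.344 = 42.23 m

H_L ≈ 42.2 m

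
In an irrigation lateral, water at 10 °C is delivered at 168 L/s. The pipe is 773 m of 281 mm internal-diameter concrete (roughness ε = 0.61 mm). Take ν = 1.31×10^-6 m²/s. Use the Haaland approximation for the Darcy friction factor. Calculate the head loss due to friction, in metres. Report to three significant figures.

h_f ≈ 25.0 m

V = 4Q/(πD²) = 4·0.168/(π·0.281²) = 2.709 m/s
Re = VD/ν = 2.709·0.281/1.31×10^-6 = 5.81×10^5 → turbulent
ε/D = 0.61/281 = 0.00217
Haaland: f = 0.02425
h_f = f(L/D)V²/(2g) = 0.02425·(773/0.281)·2.709²/(2·9.81) = 24.95 m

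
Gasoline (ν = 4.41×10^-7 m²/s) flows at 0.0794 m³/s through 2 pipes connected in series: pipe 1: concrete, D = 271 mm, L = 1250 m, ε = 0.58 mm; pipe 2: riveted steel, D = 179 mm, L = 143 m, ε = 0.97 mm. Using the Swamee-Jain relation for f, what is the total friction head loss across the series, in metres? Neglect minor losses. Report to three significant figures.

H ≈ 23.4 m

Pipe 1: V = 1.377 m/s, Re = 8.46×10^5, ε/D = 0.00214, f = 0.02414, h_1 = f(L/D)V²/2g = 10.75 m
Pipe 2: V = 3.155 m/s, Re = 1.28×10^6, ε/D = 0.00542, f = 0.03124, h_2 = f(L/D)V²/2g = 12.66 m
Series → Q common, losses add: H = Σh = 23.42 m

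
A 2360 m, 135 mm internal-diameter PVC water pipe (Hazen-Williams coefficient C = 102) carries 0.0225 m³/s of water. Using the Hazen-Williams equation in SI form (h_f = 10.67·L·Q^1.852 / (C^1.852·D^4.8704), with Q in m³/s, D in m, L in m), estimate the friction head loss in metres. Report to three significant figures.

h_f ≈ 73.3 m

h_f = 10.67·2360·0.0225^1.852 / (102^1.852·0.135^4.8704) = 73.28 m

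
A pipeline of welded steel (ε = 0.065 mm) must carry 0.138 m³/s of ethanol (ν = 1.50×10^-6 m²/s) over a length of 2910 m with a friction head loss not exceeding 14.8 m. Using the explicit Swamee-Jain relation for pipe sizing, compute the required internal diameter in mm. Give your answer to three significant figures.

Swamee-Jain (Type III): D = 0.66·[ε^1.25·(LQ²/(gh_f))^4.75 + ν·Q^9.4·(L/(gh_f))^5.2]^0.04
LQ²/(gh_f) = 0.3817; L/(gh_f) = 20.04
Term 1 = ε^1.25·(…)^4.75 = 6.02×10^-8; Term 2 = ν·Q^9.4·(…)^5.2 = 7.26×10^-8
D = 0.66·(6.02×10^-8 + 7.26×10^-8)^0.04 = 0.3503 m = 350 mm
Check: V = 1.43 m/s, Re = 3.34×10^5, f = 0.01600, h_f = 13.9 m ≈ 14.8 m ✓

D ≈ 350 mm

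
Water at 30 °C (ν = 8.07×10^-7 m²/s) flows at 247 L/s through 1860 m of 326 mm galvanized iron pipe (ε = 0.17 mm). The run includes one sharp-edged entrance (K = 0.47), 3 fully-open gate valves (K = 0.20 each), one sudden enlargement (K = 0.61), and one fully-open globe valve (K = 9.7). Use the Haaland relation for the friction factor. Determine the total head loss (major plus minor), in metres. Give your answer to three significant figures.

H_L ≈ 49.0 m

V = 4Q/(πD²) = 2.959 m/s; V²/2g = 0.4463 m
Re = 1.20×10^6, ε/D = 5.21×10^-4 → f = 0.01725 (Haaland)
Major: h_f = f(L/D)·V²/2g = 0.01725·5706·0.4463 = 43.93 m
Minor: ΣK = 11.4; h_m = ΣK·V²/2g = 5.079 m
Total H_L = 43.93 + 5.079 = 49.01 m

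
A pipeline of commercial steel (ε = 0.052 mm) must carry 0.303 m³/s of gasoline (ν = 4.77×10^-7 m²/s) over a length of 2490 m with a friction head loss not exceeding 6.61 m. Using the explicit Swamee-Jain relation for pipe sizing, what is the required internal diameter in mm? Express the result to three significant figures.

D ≈ 522 mm

Swamee-Jain (Type III): D = 0.66·[ε^1.25·(LQ²/(gh_f))^4.75 + ν·Q^9.4·(L/(gh_f))^5.2]^0.04
LQ²/(gh_f) = 3.525; L/(gh_f) = 38.40
Term 1 = ε^1.25·(…)^4.75 = 0.00175; Term 2 = ν·Q^9.4·(…)^5.2 = 0.00110
D = 0.66·(0.00175 + 0.00110)^0.04 = 0.5221 m = 522 mm
Check: V = 1.42 m/s, Re = 1.55×10^6, f = 0.01307, h_f = 6.36 m ≈ 6.61 m ✓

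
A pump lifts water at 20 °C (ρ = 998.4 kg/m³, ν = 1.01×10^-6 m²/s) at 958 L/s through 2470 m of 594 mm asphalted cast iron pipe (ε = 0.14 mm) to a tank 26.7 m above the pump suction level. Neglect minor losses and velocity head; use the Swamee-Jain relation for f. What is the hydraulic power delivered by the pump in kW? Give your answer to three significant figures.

P_hyd ≈ 600 kW

V = 4Q/(πD²) = 3.457 m/s; Re = 2.03×10^6; ε/D = 2.36×10^-4; f = 0.01472
h_f = f(L/D)V²/2g = 37.30 m
Total head H = z + h_f = 26.7 + 37.30 = 64.00 m
P_hyd = ρgQH = 998.4·9.81·0.958·64.00 = 600.5 kW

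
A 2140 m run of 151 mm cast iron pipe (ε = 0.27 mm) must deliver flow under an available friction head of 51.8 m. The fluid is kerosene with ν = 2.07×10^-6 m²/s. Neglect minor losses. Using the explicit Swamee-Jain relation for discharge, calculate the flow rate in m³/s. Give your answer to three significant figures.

Q ≈ 0.0308 m³/s

Swamee-Jain (Type II): Q = -0.965·√(gD⁵h_f/L)·ln[ε/(3.7D) + √(3.17ν²L/(gD³h_f))]
√(gD⁵h_f/L) = √(9.81·0.151⁵·51.8/2140) = 0.004318
ε/(3.7D) = 4.83×10^-4; √(3.17ν²L/(gD³h_f)) = 1.29×10^-4
Q = -0.965·0.004318·ln(6.122×10^-4) = 0.03083 m³/s
Check: V = 1.72 m/s, Re = 1.26×10^5, f = 0.02442, h_f = 52.3 m ≈ 51.8 m ✓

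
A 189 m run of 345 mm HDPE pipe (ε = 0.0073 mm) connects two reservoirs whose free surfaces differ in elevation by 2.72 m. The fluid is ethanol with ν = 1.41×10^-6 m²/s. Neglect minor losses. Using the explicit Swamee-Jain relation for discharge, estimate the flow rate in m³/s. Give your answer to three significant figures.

Swamee-Jain (Type II): Q = -0.965·√(gD⁵h_f/L)·ln[ε/(3.7D) + √(3.17ν²L/(gD³h_f))]
√(gD⁵h_f/L) = √(9.81·0.345⁵·2.72/189) = 0.02627
ε/(3.7D) = 5.72×10^-6; √(3.17ν²L/(gD³h_f)) = 3.30×10^-5
Q = -0.965·0.02627·ln(3.869×10^-5) = 0.2575 m³/s
Check: V = 2.76 m/s, Re = 6.74×10^5, f = 0.01282, h_f = 2.72 m ≈ 2.72 m ✓

Q ≈ 0.258 m³/s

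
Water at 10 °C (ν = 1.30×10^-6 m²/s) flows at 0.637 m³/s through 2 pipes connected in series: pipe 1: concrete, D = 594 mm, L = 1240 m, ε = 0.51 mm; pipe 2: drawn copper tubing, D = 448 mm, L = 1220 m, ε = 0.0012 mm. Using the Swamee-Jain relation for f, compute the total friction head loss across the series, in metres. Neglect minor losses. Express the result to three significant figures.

H ≈ 36.0 m

Pipe 1: V = 2.299 m/s, Re = 1.05×10^6, ε/D = 8.59×10^-4, f = 0.01934, h_1 = f(L/D)V²/2g = 10.87 m
Pipe 2: V = 4.041 m/s, Re = 1.39×10^6, ε/D = 2.68×10^-6, f = 0.01107, h_2 = f(L/D)V²/2g = 25.09 m
Series → Q common, losses add: H = Σh = 35.96 m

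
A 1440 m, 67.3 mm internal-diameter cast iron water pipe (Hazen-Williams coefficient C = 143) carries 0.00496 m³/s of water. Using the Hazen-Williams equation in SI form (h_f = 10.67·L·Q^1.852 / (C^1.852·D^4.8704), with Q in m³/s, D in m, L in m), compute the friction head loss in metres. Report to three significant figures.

h_f ≈ 43.1 m

h_f = 10.67·1440·0.00496^1.852 / (143^1.852·0.0673^4.8704) = 43.14 m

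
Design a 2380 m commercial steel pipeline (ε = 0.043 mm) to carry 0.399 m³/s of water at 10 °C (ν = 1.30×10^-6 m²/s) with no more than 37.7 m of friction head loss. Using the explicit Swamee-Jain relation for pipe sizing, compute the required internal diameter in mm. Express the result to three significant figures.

D ≈ 412 mm

Swamee-Jain (Type III): D = 0.66·[ε^1.25·(LQ²/(gh_f))^4.75 + ν·Q^9.4·(L/(gh_f))^5.2]^0.04
LQ²/(gh_f) = 1.025; L/(gh_f) = 6.435
Term 1 = ε^1.25·(…)^4.75 = 3.91×10^-6; Term 2 = ν·Q^9.4·(…)^5.2 = 3.70×10^-6
D = 0.66·(3.91×10^-6 + 3.70×10^-6)^0.04 = 0.4119 m = 412 mm
Check: V = 2.99 m/s, Re = 9.49×10^5, f = 0.01363, h_f = 36.0 m ≈ 37.7 m ✓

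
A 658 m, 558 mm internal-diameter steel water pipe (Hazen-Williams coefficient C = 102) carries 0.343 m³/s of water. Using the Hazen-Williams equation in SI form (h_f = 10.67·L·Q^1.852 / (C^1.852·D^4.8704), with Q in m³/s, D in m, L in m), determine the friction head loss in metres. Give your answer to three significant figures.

h_f = 10.67·658·0.343^1.852 / (102^1.852·0.558^4.8704) = 3.161 m

h_f ≈ 3.16 m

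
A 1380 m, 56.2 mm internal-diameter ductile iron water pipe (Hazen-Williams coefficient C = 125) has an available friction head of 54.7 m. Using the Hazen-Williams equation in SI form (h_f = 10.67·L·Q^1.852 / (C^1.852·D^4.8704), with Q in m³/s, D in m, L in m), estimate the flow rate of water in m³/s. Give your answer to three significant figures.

Rearranging: Q = [h_f·C^1.852·D^4.8704 / (10.67·L)]^(1/1.852)
Q = [54.7·125^1.852·0.0562^4.8704 / (10.67·1380)]^0.540 = 0.003139 m³/s

Q ≈ 0.00314 m³/s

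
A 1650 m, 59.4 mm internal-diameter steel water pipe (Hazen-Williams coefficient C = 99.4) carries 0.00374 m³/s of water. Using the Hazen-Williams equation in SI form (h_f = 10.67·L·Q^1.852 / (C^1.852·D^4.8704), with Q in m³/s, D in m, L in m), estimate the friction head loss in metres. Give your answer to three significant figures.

h_f = 10.67·1650·0.00374^1.852 / (99.4^1.852·0.0594^4.8704) = 105.6 m

h_f ≈ 106 m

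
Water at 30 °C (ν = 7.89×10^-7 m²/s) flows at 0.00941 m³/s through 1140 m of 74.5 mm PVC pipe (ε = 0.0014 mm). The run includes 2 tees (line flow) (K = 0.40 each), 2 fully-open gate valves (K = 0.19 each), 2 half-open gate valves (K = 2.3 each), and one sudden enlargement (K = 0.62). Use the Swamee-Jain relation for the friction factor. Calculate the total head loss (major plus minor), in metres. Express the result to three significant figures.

H_L ≈ 58.4 m

V = 4Q/(πD²) = 2.159 m/s; V²/2g = 0.2375 m
Re = 2.04×10^5, ε/D = 1.88×10^-5 → f = 0.01565 (Swamee-Jain)
Major: h_f = f(L/D)·V²/2g = 0.01565·15302·0.2375 = 56.87 m
Minor: ΣK = 6.40; h_m = ΣK·V²/2g = 1.520 m
Total H_L = 56.87 + 1.520 = 58.39 m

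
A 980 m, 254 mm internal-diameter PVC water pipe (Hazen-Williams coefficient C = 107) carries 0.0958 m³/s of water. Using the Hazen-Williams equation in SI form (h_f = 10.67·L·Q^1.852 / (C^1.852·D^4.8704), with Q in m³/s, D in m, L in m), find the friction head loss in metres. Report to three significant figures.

h_f = 10.67·980·0.0958^1.852 / (107^1.852·0.254^4.8704) = 18.76 m

h_f ≈ 18.8 m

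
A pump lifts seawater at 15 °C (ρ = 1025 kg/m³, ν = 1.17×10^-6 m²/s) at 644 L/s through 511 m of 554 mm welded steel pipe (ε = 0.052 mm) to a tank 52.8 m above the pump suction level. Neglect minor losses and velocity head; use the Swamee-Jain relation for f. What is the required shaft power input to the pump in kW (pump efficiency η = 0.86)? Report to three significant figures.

V = 4Q/(πD²) = 2.672 m/s; Re = 1.27×10^6; ε/D = 9.39×10^-5; f = 0.01316
h_f = f(L/D)V²/2g = 4.417 m
Total head H = z + h_f = 52.8 + 4.417 = 57.22 m
P_hyd = ρgQH = 1025·9.81·0.644·57.22 = 370.5 kW
P_shaft = P_hyd/η = 370.5/0.86 = 430.8 kW

P_shaft ≈ 431 kW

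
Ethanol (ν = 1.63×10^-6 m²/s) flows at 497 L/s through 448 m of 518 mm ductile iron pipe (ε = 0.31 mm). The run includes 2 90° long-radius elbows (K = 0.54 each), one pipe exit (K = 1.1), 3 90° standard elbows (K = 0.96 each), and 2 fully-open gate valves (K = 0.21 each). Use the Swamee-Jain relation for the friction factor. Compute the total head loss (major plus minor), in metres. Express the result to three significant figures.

V = 4Q/(πD²) = 2.358 m/s; V²/2g = 0.2835 m
Re = 7.49×10^5, ε/D = 5.98×10^-4 → f = 0.01808 (Swamee-Jain)
Major: h_f = f(L/D)·V²/2g = 0.01808·864.9·0.2835 = 4.434 m
Minor: ΣK = 5.48; h_m = ΣK·V²/2g = 1.553 m
Total H_L = 4.434 + 1.553 = 5.987 m

H_L ≈ 5.99 m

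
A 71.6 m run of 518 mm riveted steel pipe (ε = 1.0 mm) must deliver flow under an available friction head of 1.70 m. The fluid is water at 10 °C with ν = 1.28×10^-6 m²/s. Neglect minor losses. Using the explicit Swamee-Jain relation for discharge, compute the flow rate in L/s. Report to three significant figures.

Q ≈ 678 L/s

Swamee-Jain (Type II): Q = -0.965·√(gD⁵h_f/L)·ln[ε/(3.7D) + √(3.17ν²L/(gD³h_f))]
√(gD⁵h_f/L) = √(9.81·0.518⁵·1.70/71.6) = 0.09320
ε/(3.7D) = 5.22×10^-4; √(3.17ν²L/(gD³h_f)) = 1.27×10^-5
Q = -0.965·0.09320·ln(5.344×10^-4) = 0.6776 m³/s
Check: V = 3.22 m/s, Re = 1.30×10^6, f = 0.02341, h_f = 1.71 m ≈ 1.70 m ✓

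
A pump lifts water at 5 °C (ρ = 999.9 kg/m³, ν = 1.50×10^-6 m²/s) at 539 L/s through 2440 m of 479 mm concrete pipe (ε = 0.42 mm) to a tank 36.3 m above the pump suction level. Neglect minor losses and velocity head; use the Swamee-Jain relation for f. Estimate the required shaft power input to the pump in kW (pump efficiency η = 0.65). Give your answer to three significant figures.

V = 4Q/(πD²) = 2.991 m/s; Re = 9.55×10^5; ε/D = 8.77×10^-4; f = 0.01947
h_f = f(L/D)V²/2g = 45.22 m
Total head H = z + h_f = 36.3 + 45.22 = 81.52 m
P_hyd = ρgQH = 999.9·9.81·0.539·81.52 = 431.0 kW
P_shaft = P_hyd/η = 431.0/0.65 = 663.0 kW

P_shaft ≈ 663 kW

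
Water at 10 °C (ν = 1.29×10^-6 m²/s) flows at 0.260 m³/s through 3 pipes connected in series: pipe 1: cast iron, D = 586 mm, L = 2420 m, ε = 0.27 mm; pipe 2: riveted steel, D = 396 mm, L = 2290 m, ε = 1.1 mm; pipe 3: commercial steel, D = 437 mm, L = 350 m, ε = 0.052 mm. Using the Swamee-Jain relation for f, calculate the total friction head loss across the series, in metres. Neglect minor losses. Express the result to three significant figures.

Pipe 1: V = 0.9640 m/s, Re = 4.38×10^5, ε/D = 4.61×10^-4, f = 0.01765, h_1 = f(L/D)V²/2g = 3.454 m
Pipe 2: V = 2.111 m/s, Re = 6.48×10^5, ε/D = 0.00278, f = 0.02592, h_2 = f(L/D)V²/2g = 34.05 m
Pipe 3: V = 1.733 m/s, Re = 5.87×10^5, ε/D = 1.19×10^-4, f = 0.01444, h_3 = f(L/D)V²/2g = 1.771 m
Series → Q common, losses add: H = Σh = 39.28 m

H ≈ 39.3 m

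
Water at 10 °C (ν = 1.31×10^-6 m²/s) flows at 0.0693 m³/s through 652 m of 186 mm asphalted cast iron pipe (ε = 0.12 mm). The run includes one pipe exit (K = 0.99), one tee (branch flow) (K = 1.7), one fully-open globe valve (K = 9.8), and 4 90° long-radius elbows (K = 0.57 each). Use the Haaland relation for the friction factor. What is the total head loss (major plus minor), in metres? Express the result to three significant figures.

V = 4Q/(πD²) = 2.550 m/s; V²/2g = 0.3315 m
Re = 3.62×10^5, ε/D = 6.45×10^-4 → f = 0.01869 (Haaland)
Major: h_f = f(L/D)·V²/2g = 0.01869·3505·0.3315 = 21.72 m
Minor: ΣK = 14.8; h_m = ΣK·V²/2g = 4.897 m
Total H_L = 21.72 + 4.897 = 26.62 m

H_L ≈ 26.6 m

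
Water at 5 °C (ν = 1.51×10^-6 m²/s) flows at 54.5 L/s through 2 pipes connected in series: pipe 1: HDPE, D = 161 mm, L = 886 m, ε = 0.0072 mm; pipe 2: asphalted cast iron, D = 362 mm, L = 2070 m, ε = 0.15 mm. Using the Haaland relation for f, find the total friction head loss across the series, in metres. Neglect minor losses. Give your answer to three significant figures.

H ≈ 31.4 m

Pipe 1: V = 2.677 m/s, Re = 2.85×10^5, ε/D = 4.47×10^-5, f = 0.01485, h_1 = f(L/D)V²/2g = 29.86 m
Pipe 2: V = 0.5295 m/s, Re = 1.27×10^5, ε/D = 4.14×10^-4, f = 0.01910, h_2 = f(L/D)V²/2g = 1.561 m
Series → Q common, losses add: H = Σh = 31.42 m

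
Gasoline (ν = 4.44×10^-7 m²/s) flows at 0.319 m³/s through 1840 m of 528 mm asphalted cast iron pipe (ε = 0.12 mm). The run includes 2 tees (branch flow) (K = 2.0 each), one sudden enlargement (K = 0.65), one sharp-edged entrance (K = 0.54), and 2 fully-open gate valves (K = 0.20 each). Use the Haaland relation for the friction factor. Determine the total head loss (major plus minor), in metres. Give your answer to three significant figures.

H_L ≈ 6.10 m

V = 4Q/(πD²) = 1.457 m/s; V²/2g = 0.1082 m
Re = 1.73×10^6, ε/D = 2.27×10^-4 → f = 0.01459 (Haaland)
Major: h_f = f(L/D)·V²/2g = 0.01459·3485·0.1082 = 5.499 m
Minor: ΣK = 5.59; h_m = ΣK·V²/2g = 0.6048 m
Total H_L = 5.499 + 0.6048 = 6.104 m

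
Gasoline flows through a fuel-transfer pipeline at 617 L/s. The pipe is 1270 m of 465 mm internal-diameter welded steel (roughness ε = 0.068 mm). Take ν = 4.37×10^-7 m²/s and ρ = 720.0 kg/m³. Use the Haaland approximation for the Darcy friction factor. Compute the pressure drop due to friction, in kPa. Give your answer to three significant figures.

V = 4Q/(πD²) = 4·0.617/(π·0.465²) = 3.633 m/s
Re = VD/ν = 3.633·0.465/4.37×10^-7 = 3.87×10^6 → turbulent
ε/D = 0.068/465 = 1.46×10^-4
Haaland: f = 0.01322
h_f = f(L/D)V²/(2g) = 0.01322·(1270/0.465)·3.633²/(2·9.81) = 24.30 m
Δp = ρg·h_f = 720.0·9.81·24.30 = 171.6 kPa

Δp ≈ 172 kPa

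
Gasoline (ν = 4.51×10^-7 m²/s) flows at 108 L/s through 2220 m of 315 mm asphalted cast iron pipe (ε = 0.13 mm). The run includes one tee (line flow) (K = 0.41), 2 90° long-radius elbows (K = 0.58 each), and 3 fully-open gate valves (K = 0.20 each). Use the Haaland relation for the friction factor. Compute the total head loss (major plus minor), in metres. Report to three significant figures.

H_L ≈ 11.6 m

V = 4Q/(πD²) = 1.386 m/s; V²/2g = 0.09789 m
Re = 9.68×10^5, ε/D = 4.13×10^-4 → f = 0.01656 (Haaland)
Major: h_f = f(L/D)·V²/2g = 0.01656·7048·0.09789 = 11.42 m
Minor: ΣK = 2.17; h_m = ΣK·V²/2g = 0.2124 m
Total H_L = 11.42 + 0.2124 = 11.63 m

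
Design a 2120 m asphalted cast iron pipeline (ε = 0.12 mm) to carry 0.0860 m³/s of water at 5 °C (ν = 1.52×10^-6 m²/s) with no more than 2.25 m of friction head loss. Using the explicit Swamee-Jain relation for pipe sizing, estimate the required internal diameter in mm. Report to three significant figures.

Swamee-Jain (Type III): D = 0.66·[ε^1.25·(LQ²/(gh_f))^4.75 + ν·Q^9.4·(L/(gh_f))^5.2]^0.04
LQ²/(gh_f) = 0.7104; L/(gh_f) = 96.05
Term 1 = ε^1.25·(…)^4.75 = 2.47×10^-6; Term 2 = ν·Q^9.4·(…)^5.2 = 2.99×10^-6
D = 0.66·(2.47×10^-6 + 2.99×10^-6)^0.04 = 0.4065 m = 406 mm
Check: V = 0.663 m/s, Re = 1.77×10^5, f = 0.01801, h_f = 2.10 m ≈ 2.25 m ✓

D ≈ 406 mm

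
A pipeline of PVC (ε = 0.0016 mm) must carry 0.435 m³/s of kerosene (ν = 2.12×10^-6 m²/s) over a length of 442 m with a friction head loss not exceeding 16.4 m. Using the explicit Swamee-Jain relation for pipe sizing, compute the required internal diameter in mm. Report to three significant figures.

D ≈ 353 mm

Swamee-Jain (Type III): D = 0.66·[ε^1.25·(LQ²/(gh_f))^4.75 + ν·Q^9.4·(L/(gh_f))^5.2]^0.04
LQ²/(gh_f) = 0.5199; L/(gh_f) = 2.747
Term 1 = ε^1.25·(…)^4.75 = 2.54×10^-9; Term 2 = ν·Q^9.4·(…)^5.2 = 1.62×10^-7
D = 0.66·(2.54×10^-9 + 1.62×10^-7)^0.04 = 0.3534 m = 353 mm
Check: V = 4.44 m/s, Re = 7.39×10^5, f = 0.01231, h_f = 15.4 m ≈ 16.4 m ✓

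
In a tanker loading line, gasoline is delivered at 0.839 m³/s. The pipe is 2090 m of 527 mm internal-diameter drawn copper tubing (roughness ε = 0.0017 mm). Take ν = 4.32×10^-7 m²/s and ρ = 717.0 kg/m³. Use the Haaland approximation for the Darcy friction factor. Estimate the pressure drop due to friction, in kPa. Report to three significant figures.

V = 4Q/(πD²) = 4·0.839/(π·0.527²) = 3.846 m/s
Re = VD/ν = 3.846·0.527/4.32×10^-7 = 4.69×10^6 → turbulent
ε/D = 0.0017/527 = 3.23×10^-6
Haaland: f = 0.009237
h_f = f(L/D)V²/(2g) = 0.009237·(2090/0.527)·3.846²/(2·9.81) = 27.62 m
Δp = ρg·h_f = 717.0·9.81·27.62 = 194.3 kPa

Δp ≈ 194 kPa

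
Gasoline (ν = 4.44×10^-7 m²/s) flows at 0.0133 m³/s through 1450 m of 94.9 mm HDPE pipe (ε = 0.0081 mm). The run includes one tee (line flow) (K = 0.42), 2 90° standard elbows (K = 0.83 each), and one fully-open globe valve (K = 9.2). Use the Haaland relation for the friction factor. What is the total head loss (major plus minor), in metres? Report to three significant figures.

H_L ≈ 41.9 m

V = 4Q/(πD²) = 1.880 m/s; V²/2g = 0.1802 m
Re = 4.02×10^5, ε/D = 8.54×10^-5 → f = 0.01449 (Haaland)
Major: h_f = f(L/D)·V²/2g = 0.01449·15279·0.1802 = 39.91 m
Minor: ΣK = 11.3; h_m = ΣK·V²/2g = 2.033 m
Total H_L = 39.91 + 2.033 = 41.94 m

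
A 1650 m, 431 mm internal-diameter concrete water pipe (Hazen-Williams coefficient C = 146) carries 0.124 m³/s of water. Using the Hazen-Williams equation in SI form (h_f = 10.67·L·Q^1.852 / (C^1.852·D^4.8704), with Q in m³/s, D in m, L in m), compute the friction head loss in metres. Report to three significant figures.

h_f ≈ 2.18 m

h_f = 10.67·1650·0.124^1.852 / (146^1.852·0.431^4.8704) = 2.180 m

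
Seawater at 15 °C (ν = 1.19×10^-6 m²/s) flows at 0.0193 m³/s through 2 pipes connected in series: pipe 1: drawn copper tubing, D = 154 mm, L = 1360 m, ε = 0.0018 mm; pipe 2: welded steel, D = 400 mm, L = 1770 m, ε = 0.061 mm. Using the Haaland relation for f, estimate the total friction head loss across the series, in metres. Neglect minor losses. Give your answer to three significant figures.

H ≈ 8.25 m

Pipe 1: V = 1.036 m/s, Re = 1.34×10^5, ε/D = 1.17×10^-5, f = 0.01683, h_1 = f(L/D)V²/2g = 8.135 m
Pipe 2: V = 0.1536 m/s, Re = 5.16×10^4, ε/D = 1.52×10^-4, f = 0.02102, h_2 = f(L/D)V²/2g = 0.1118 m
Series → Q common, losses add: H = Σh = 8.246 m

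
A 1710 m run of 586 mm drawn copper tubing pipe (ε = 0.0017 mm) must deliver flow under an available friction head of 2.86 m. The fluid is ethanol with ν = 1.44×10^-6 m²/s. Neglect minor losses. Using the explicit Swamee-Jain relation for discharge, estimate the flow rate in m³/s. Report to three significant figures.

Swamee-Jain (Type II): Q = -0.965·√(gD⁵h_f/L)·ln[ε/(3.7D) + √(3.17ν²L/(gD³h_f))]
√(gD⁵h_f/L) = √(9.81·0.586⁵·2.86/1710) = 0.03367
ε/(3.7D) = 7.84×10^-7; √(3.17ν²L/(gD³h_f)) = 4.46×10^-5
Q = -0.965·0.03367·ln(4.540×10^-5) = 0.3249 m³/s
Check: V = 1.20 m/s, Re = 4.90×10^5, f = 0.01318, h_f = 2.85 m ≈ 2.86 m ✓

Q ≈ 0.325 m³/s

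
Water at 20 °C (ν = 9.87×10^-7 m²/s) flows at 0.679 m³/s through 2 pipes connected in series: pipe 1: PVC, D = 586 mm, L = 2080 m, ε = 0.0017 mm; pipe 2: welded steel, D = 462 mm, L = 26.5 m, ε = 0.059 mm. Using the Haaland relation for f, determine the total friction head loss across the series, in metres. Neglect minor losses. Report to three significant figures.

H ≈ 13.1 m

Pipe 1: V = 2.518 m/s, Re = 1.49×10^6, ε/D = 2.90×10^-6, f = 0.01090, h_1 = f(L/D)V²/2g = 12.50 m
Pipe 2: V = 4.050 m/s, Re = 1.90×10^6, ε/D = 1.28×10^-4, f = 0.01323, h_2 = f(L/D)V²/2g = 0.6345 m
Series → Q common, losses add: H = Σh = 13.14 m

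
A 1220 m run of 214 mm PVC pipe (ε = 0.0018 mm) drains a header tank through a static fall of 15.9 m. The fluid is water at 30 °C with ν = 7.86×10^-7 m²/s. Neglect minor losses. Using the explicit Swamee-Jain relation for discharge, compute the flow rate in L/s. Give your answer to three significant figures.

Swamee-Jain (Type II): Q = -0.965·√(gD⁵h_f/L)·ln[ε/(3.7D) + √(3.17ν²L/(gD³h_f))]
√(gD⁵h_f/L) = √(9.81·0.214⁵·15.9/1220) = 0.007575
ε/(3.7D) = 2.27×10^-6; √(3.17ν²L/(gD³h_f)) = 3.95×10^-5
Q = -0.965·0.007575·ln(4.181×10^-5) = 0.07370 m³/s
Check: V = 2.05 m/s, Re = 5.58×10^5, f = 0.01298, h_f = 15.8 m ≈ 15.9 m ✓

Q ≈ 73.7 L/s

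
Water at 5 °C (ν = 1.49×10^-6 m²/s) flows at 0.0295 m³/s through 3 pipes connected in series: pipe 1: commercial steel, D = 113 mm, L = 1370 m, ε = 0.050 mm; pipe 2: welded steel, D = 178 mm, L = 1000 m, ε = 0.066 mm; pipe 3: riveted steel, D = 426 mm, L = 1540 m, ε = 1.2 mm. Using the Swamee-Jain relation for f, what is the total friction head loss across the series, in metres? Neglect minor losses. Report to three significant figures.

H ≈ 106 m

Pipe 1: V = 2.942 m/s, Re = 2.23×10^5, ε/D = 4.42×10^-4, f = 0.01844, h_1 = f(L/D)V²/2g = 98.57 m
Pipe 2: V = 1.185 m/s, Re = 1.42×10^5, ε/D = 3.71×10^-4, f = 0.01894, h_2 = f(L/D)V²/2g = 7.623 m
Pipe 3: V = 0.2070 m/s, Re = 5.92×10^4, ε/D = 0.00282, f = 0.02819, h_3 = f(L/D)V²/2g = 0.2225 m
Series → Q common, losses add: H = Σh = 106.4 m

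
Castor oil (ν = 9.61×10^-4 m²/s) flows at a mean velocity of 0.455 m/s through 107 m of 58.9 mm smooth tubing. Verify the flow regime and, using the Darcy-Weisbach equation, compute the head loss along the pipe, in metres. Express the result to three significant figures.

h_f ≈ 44.0 m

Re = VD/ν = 0.455·0.05890/9.61×10^-4 = 27.9 → laminar (Re < 2300)
f = 64/Re = 2.295
h_f = f(L/D)V²/(2g) = 2.295·(107/0.05890)·0.455²/(2·9.81) = 43.99 m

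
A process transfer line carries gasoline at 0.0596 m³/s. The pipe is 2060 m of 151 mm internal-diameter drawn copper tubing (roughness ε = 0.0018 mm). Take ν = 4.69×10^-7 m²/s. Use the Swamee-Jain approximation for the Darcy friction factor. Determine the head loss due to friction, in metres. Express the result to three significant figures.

h_f ≈ 90.7 m

V = 4Q/(πD²) = 4·0.0596/(π·0.151²) = 3.328 m/s
Re = VD/ν = 3.328·0.151/4.69×10^-7 = 1.07×10^6 → turbulent
ε/D = 0.0018/151 = 1.19×10^-5
Swamee-Jain: f = 0.01178
h_f = f(L/D)V²/(2g) = 0.01178·(2060/0.151)·3.328²/(2·9.81) = 90.70 m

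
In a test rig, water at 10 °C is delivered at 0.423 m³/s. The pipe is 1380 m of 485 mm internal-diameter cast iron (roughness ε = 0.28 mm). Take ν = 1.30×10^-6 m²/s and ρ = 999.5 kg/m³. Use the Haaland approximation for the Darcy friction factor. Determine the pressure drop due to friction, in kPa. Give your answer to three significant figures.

Δp ≈ 132 kPa

V = 4Q/(πD²) = 4·0.423/(π·0.485²) = 2.290 m/s
Re = VD/ν = 2.290·0.485/1.30×10^-6 = 8.54×10^5 → turbulent
ε/D = 0.28/485 = 5.77×10^-4
Haaland: f = 0.01775
h_f = f(L/D)V²/(2g) = 0.01775·(1380/0.485)·2.290²/(2·9.81) = 13.49 m
Δp = ρg·h_f = 999.5·9.81·13.49 = 132.3 kPa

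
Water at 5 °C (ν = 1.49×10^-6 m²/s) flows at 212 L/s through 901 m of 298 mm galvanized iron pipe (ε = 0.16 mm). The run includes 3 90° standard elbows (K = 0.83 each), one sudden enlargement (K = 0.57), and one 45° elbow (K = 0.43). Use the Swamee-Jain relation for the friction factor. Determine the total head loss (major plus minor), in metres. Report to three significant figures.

V = 4Q/(πD²) = 3.040 m/s; V²/2g = 0.4709 m
Re = 6.08×10^5, ε/D = 5.37×10^-4 → f = 0.01785 (Swamee-Jain)
Major: h_f = f(L/D)·V²/2g = 0.01785·3023·0.4709 = 25.41 m
Minor: ΣK = 3.49; h_m = ΣK·V²/2g = 1.643 m
Total H_L = 25.41 + 1.643 = 27.05 m

H_L ≈ 27.1 m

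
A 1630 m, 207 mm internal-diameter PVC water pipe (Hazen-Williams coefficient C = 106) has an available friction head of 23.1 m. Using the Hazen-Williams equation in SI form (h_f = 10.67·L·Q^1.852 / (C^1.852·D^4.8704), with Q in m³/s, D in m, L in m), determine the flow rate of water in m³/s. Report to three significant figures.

Q ≈ 0.0471 m³/s

Rearranging: Q = [h_f·C^1.852·D^4.8704 / (10.67·L)]^(1/1.852)
Q = [23.1·106^1.852·0.207^4.8704 / (10.67·1630)]^0.540 = 0.04711 m³/s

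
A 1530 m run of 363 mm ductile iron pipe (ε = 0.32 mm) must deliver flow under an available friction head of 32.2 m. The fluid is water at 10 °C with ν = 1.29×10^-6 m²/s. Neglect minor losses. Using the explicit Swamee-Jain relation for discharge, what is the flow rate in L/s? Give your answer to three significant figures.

Swamee-Jain (Type II): Q = -0.965·√(gD⁵h_f/L)·ln[ε/(3.7D) + √(3.17ν²L/(gD³h_f))]
√(gD⁵h_f/L) = √(9.81·0.363⁵·32.2/1530) = 0.03607
ε/(3.7D) = 2.38×10^-4; √(3.17ν²L/(gD³h_f)) = 2.31×10^-5
Q = -0.965·0.03607·ln(2.614×10^-4) = 0.2872 m³/s
Check: V = 2.77 m/s, Re = 7.81×10^5, f = 0.01957, h_f = 32.4 m ≈ 32.2 m ✓

Q ≈ 287 L/s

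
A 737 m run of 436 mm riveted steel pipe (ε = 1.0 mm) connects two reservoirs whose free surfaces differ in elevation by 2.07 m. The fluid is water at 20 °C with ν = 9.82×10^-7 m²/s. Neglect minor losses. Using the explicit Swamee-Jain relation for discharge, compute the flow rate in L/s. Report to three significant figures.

Q ≈ 147 L/s

Swamee-Jain (Type II): Q = -0.965·√(gD⁵h_f/L)·ln[ε/(3.7D) + √(3.17ν²L/(gD³h_f))]
√(gD⁵h_f/L) = √(9.81·0.436⁵·2.07/737) = 0.02084
ε/(3.7D) = 6.20×10^-4; √(3.17ν²L/(gD³h_f)) = 3.66×10^-5
Q = -0.965·0.02084·ln(6.565×10^-4) = 0.1474 m³/s
Check: V = 0.987 m/s, Re = 4.38×10^5, f = 0.02480, h_f = 2.08 m ≈ 2.07 m ✓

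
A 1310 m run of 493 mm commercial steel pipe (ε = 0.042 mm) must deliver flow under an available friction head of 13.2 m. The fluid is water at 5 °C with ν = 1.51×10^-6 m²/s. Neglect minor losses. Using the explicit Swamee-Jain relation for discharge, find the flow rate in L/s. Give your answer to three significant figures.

Q ≈ 515 L/s

Swamee-Jain (Type II): Q = -0.965·√(gD⁵h_f/L)·ln[ε/(3.7D) + √(3.17ν²L/(gD³h_f))]
√(gD⁵h_f/L) = √(9.81·0.493⁵·13.2/1310) = 0.05365
ε/(3.7D) = 2.30×10^-5; √(3.17ν²L/(gD³h_f)) = 2.47×10^-5
Q = -0.965·0.05365·ln(4.773×10^-5) = 0.5152 m³/s
Check: V = 2.70 m/s, Re = 8.81×10^5, f = 0.01344, h_f = 13.3 m ≈ 13.2 m ✓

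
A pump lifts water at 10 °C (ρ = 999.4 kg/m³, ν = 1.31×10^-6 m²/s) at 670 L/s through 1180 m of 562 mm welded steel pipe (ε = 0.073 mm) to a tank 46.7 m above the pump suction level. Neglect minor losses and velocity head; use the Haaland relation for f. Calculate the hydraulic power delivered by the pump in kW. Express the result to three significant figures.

P_hyd ≈ 377 kW

V = 4Q/(πD²) = 2.701 m/s; Re = 1.16×10^6; ε/D = 1.30×10^-4; f = 0.01361
h_f = f(L/D)V²/2g = 10.63 m
Total head H = z + h_f = 46.7 + 10.63 = 57.33 m
P_hyd = ρgQH = 999.4·9.81·0.670·57.33 = 376.6 kW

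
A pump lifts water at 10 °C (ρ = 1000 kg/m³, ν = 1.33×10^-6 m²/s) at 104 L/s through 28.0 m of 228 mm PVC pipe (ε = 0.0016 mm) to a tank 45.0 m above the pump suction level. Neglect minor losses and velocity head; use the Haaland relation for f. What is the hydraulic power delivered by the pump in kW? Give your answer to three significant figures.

P_hyd ≈ 46.5 kW

V = 4Q/(πD²) = 2.547 m/s; Re = 4.37×10^5; ε/D = 7.02×10^-6; f = 0.01346
h_f = f(L/D)V²/2g = 0.5465 m
Total head H = z + h_f = 45.0 + 0.5465 = 45.55 m
P_hyd = ρgQH = 1000·9.81·0.104·45.55 = 46.47 kW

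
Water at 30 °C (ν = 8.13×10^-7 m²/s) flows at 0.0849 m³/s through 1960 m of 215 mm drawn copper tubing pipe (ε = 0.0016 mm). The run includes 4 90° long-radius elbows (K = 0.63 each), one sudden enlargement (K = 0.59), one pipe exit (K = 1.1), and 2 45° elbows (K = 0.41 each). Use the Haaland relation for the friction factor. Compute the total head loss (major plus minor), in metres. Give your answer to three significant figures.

H_L ≈ 33.6 m

V = 4Q/(πD²) = 2.339 m/s; V²/2g = 0.2787 m
Re = 6.18×10^5, ε/D = 7.44×10^-6 → f = 0.01268 (Haaland)
Major: h_f = f(L/D)·V²/2g = 0.01268·9116·0.2787 = 32.21 m
Minor: ΣK = 5.03; h_m = ΣK·V²/2g = 1.402 m
Total H_L = 32.21 + 1.402 = 33.61 m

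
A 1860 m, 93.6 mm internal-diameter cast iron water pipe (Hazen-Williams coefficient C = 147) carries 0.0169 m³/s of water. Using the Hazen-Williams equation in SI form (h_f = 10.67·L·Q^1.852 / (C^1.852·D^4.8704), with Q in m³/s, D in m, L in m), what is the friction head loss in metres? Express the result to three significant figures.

h_f ≈ 103 m

h_f = 10.67·1860·0.0169^1.852 / (147^1.852·0.0936^4.8704) = 102.8 m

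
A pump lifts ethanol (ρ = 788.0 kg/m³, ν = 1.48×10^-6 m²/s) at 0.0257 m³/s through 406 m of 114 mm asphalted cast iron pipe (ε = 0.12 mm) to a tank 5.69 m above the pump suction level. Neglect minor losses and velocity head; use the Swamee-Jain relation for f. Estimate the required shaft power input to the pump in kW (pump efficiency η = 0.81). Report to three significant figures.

P_shaft ≈ 7.45 kW

V = 4Q/(πD²) = 2.518 m/s; Re = 1.94×10^5; ε/D = 0.00105; f = 0.02144
h_f = f(L/D)V²/2g = 24.67 m
Total head H = z + h_f = 5.69 + 24.67 = 30.36 m
P_hyd = ρgQH = 788.0·9.81·0.0257·30.36 = 6.031 kW
P_shaft = P_hyd/η = 6.031/0.81 = 7.446 kW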